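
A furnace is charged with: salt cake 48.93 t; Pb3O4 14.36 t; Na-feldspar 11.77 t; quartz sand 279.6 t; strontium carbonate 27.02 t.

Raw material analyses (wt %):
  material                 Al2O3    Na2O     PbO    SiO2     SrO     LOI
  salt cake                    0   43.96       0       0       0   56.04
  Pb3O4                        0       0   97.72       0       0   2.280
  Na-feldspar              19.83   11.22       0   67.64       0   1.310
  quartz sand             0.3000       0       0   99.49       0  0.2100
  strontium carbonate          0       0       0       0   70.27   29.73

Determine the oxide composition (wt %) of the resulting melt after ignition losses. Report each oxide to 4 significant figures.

Glass mass = 345.2 t (batch 381.7 − LOI 36.52).
Composition: Al2O3 0.9192%, Na2O 6.614%, PbO 4.066%, SiO2 82.90%, SrO 5.501%

The whole derivation runs at exact precision from start to finish; mid-chain values are shown, with 4-significant-figure rounding, between the steps; a single rounding produces each reported figure; the derived quantities, which include the yield, net glass mass, LOI, the totals, the five compositions, are recomputed in full float precision, as they appear in problem or answer, starting from the weights at 345.2 t of glass.
Oxide-by-oxide delivered mass:
  Al2O3: 11.77·0.1983 + 279.6·0.003000 = 3.173 t
  Na2O: 48.93·0.4396 + 11.77·0.1122 = 22.83 t
  PbO: 14.36·0.9772 = 14.03 t
  SiO2: 11.77·0.6764 + 279.6·0.9949 = 286.1 t
  SrO: 27.02·0.7027 = 18.99 t
LOI: 48.93·0.5604 + 14.36·0.02280 + 11.77·0.01310 + 279.6·0.002100 + 27.02·0.2973 = 36.52 t
The glass mass, total less LOI, = 381.7 − 36.52 = 345.2 t (matching Σ of the oxides)
wt % = oxide mass / glass mass × 100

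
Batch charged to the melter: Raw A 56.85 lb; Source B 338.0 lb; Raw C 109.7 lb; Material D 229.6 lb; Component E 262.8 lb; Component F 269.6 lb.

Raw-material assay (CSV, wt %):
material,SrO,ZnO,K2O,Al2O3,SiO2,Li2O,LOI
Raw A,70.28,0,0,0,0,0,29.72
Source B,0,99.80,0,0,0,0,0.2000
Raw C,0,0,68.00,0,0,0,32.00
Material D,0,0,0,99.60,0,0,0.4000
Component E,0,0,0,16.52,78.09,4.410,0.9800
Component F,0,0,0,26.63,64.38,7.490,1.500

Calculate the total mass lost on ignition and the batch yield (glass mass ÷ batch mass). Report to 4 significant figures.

LOI loss = 60.21 lb; glass = 1206 lb; yield = 95.25%

Rounding to 4 significant figures extends to every mid-chain value as displayed — all internal work carries full float precision all the way through — each reported number is rounded just once. Derived quantities are re-derived from the weighed amounts per 1206 lb of glass in full precision (the totals, the yield, six oxide percentages, ignition loss, glass mass) exactly as shown in question or answer.
LOI of each material in turn:
  Raw A: 56.85 × 0.2972 = 16.90 lb
  Source B: 338.0 × 0.002000 = 0.6760 lb
  Raw C: 109.7 × 0.3200 = 35.10 lb
  Material D: 229.6 × 0.004000 = 0.9184 lb
  Component E: 262.8 × 0.009800 = 2.575 lb
  Component F: 269.6 × 0.01500 = 4.044 lb
Total LOI = 60.21 lb
Glass = batch − LOI = 1267 − 60.21 = 1206 lb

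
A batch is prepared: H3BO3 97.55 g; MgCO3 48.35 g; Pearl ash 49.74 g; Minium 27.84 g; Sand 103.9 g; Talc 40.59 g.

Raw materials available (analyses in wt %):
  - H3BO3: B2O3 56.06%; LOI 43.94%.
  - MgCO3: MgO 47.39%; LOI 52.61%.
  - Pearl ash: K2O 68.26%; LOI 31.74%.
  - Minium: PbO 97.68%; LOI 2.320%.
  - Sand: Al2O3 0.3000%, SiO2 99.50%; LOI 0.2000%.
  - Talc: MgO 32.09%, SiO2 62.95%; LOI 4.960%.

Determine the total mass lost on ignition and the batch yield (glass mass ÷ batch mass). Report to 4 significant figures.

LOI loss = 86.95 g; glass = 281.0 g; yield = 76.37%

Full float precision is kept through every step. Working values are printed, with 4-significant-digit rounding, between the steps — every reported result sees exactly one rounding — derived quantities (yield, glass mass, ignition loss, six oxide percentages, the totals) are re-derived from the weighed amounts for 281.0 g of glass in exact precision as given in problem or answer.
Per-material ignition loss:
  H3BO3: 97.55 × 0.4394 = 42.86 g
  MgCO3: 48.35 × 0.5261 = 25.44 g
  Pearl ash: 49.74 × 0.3174 = 15.79 g
  Minium: 27.84 × 0.02320 = 0.6459 g
  Sand: 103.9 × 0.002000 = 0.2078 g
  Talc: 40.59 × 0.04960 = 2.013 g
Total LOI = 86.95 g
Glass = batch − LOI = 368.0 − 86.95 = 281.0 g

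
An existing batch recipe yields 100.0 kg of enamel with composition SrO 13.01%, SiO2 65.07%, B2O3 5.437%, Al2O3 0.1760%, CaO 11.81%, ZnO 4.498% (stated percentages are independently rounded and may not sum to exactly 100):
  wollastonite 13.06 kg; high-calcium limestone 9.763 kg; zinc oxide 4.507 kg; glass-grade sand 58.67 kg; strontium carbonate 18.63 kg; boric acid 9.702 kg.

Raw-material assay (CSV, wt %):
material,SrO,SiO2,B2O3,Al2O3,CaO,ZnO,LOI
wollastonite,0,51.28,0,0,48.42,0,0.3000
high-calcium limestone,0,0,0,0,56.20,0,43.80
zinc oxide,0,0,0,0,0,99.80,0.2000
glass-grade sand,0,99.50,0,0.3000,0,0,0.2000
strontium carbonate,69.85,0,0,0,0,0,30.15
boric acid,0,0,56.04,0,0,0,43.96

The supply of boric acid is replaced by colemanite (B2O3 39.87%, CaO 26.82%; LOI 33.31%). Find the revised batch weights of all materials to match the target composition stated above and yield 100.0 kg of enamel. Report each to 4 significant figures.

The intermediate values are shown, rounded to 4 significant figures, across the worked steps — full float precision is maintained end to end — each reported value receives exactly one rounding; all derived quantities (ignition loss, six oxide percentages, glass mass, yield, the totals) are rebuilt at exact precision starting from the weights at 100.0 kg of glass as written in the problem or answer text.
Oxide mass targets, per 100.0 kg enamel:
  SrO: 13.01% × 100.0 = 13.01 kg
  SiO2: 65.07% × 100.0 = 65.07 kg
  B2O3: 5.437% × 100.0 = 5.437 kg
  Al2O3: 0.1760% × 100.0 = 0.1760 kg
  CaO: 11.81% × 100.0 = 11.81 kg
  ZnO: 4.498% × 100.0 = 4.498 kg
Mass-balance tally per oxide applying the batch weights above, against the basis in use (every target is met by its sum modulo rounding of the values):
  SrO: 18.63·0.6985 = 13.01 kg (target 13.01 kg)
  SiO2: 13.06·0.5128 + 58.67·0.9950 = 65.07 kg (target 65.07 kg)
  B2O3: 13.64·0.3987 = 5.438 kg (target 5.437 kg)
  Al2O3: 58.67·0.003000 = 0.1760 kg (target 0.1760 kg)
  CaO: 13.06·0.4842 + 3.255·0.5620 + 13.64·0.2682 = 11.81 kg (target 11.81 kg)
  ZnO: 4.507·0.9980 = 4.498 kg (target 4.498 kg)
The glass-mass cross-check: Σ batch − LOI loss = 100.0 kg (targets for the oxides total 100.0 kg; against the stated basis, 100.0 kg — deltas are rounding alone).
Whole-batch sum: Σ batch = 111.8 kg; Σ batch·LOI gives LOI loss = 11.75 kg; yield: glass divided by total = 89.49%.

Revised batch per 100.0 kg enamel:
  wollastonite: 13.06 kg
  high-calcium limestone: 3.255 kg
  zinc oxide: 4.507 kg
  glass-grade sand: 58.67 kg
  strontium carbonate: 18.63 kg
  colemanite: 13.64 kg
Total batch = 111.8 kg; LOI loss = 11.75 kg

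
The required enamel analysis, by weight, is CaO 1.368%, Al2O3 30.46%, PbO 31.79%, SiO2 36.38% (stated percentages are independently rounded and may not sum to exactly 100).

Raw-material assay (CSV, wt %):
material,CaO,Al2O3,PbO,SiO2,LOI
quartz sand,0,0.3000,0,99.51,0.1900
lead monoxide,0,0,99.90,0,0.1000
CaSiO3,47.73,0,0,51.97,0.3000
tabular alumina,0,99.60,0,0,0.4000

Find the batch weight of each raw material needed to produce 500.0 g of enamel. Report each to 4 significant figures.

Batch per 500.0 g enamel:
  quartz sand: 175.3 g
  lead monoxide: 159.1 g
  CaSiO3: 14.33 g
  tabular alumina: 152.4 g
Total batch = 501.1 g; LOI loss = 1.145 g; yield = 99.77%

The whole derivation maintains exact precision all the way through. Values along the way are shown, rounded to four significant digits, within the worked lines. Each reported result is rounded only once. All derived quantities are rebuilt from the batch weights for 500.0 g of glass at full precision (net glass mass, the totals, four oxide percentages, the yield, LOI) as set out in the problem or the answer.
The oxide mass targets at 500.0 g enamel:
  CaO: 1.368% × 500.0 = 6.840 g
  Al2O3: 30.46% × 500.0 = 152.3 g
  PbO: 31.79% × 500.0 = 159.0 g
  SiO2: 36.38% × 500.0 = 181.9 g
Checking each oxide sum using the reported weights, on the stated basis (sums match the target masses given rounding of the digits):
  CaO: 14.33·0.4773 = 6.840 g (target 6.840 g)
  Al2O3: 175.3·0.003000 + 152.4·0.9960 = 152.3 g (target 152.3 g)
  PbO: 159.1·0.9990 = 158.9 g (target 159.0 g)
  SiO2: 175.3·0.9951 + 14.33·0.5197 = 181.9 g (target 181.9 g)
Mass balance on the glass: total charge less LOI = 500.0 g (per-oxide target masses sum to 500.0 g; against the stated basis, 500.0 g — differing by rounding only).
Summing the batch: Σ batch = 501.1 g; loss to ignition Σ batch·LOI = 1.145 g; yield: glass divided by total = 99.77%.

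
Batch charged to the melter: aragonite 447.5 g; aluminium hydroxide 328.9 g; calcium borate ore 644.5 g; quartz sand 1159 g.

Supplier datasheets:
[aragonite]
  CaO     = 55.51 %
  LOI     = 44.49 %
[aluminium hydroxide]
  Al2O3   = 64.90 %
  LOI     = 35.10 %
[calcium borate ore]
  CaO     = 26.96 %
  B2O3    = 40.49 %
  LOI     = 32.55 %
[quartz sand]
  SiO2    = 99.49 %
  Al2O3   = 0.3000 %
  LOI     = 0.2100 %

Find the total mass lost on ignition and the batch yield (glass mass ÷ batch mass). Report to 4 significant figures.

The intermediate values are displayed rounded off to 4 significant digits on the page. Every computation holds exact precision throughout — exactly one rounding lands on every reported result — the derived quantities are recomputed from the weighed amounts on 2053 g of glass in full precision (net glass mass, the four compositions, totals, the yield, LOI), as set out in problem or answer.
Per-material ignition loss:
  aragonite: 447.5 × 0.4449 = 199.1 g
  aluminium hydroxide: 328.9 × 0.3510 = 115.4 g
  calcium borate ore: 644.5 × 0.3255 = 209.8 g
  quartz sand: 1159 × 0.002100 = 2.434 g
Total LOI = 526.8 g
Glass = batch − LOI = 2580 − 526.8 = 2053 g

LOI loss = 526.8 g; glass = 2053 g; yield = 79.58%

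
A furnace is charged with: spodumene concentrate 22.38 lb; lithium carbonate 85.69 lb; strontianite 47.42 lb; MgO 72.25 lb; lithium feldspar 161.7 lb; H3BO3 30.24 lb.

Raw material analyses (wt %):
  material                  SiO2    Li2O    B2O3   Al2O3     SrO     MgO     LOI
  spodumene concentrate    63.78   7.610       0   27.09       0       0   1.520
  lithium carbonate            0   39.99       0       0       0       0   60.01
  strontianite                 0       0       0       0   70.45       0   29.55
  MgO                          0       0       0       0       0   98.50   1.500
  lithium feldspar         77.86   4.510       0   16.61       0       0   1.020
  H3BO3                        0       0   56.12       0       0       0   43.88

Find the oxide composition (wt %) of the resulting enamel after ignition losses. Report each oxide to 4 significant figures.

In-progress results appear with 4-significant-digit rounding when written out — every computation keeps full precision end to end — a single rounding yields every reported value. Derived quantities, including yield, the six compositions, totals, ignition loss, net glass mass, are rebuilt using the weight values per 337.9 lb of glass in full float precision as given in problem or answer.
Per-oxide mass from batch:
  SiO2: 22.38·0.6378 + 161.7·0.7786 = 140.2 lb
  Li2O: 22.38·0.07610 + 85.69·0.3999 + 161.7·0.04510 = 43.26 lb
  B2O3: 30.24·0.5612 = 16.97 lb
  Al2O3: 22.38·0.2709 + 161.7·0.1661 = 32.92 lb
  SrO: 47.42·0.7045 = 33.41 lb
  MgO: 72.25·0.9850 = 71.17 lb
LOI: 22.38·0.01520 + 85.69·0.6001 + 47.42·0.2955 + 72.25·0.01500 + 161.7·0.01020 + 30.24·0.4388 = 81.78 lb
Net of LOI, the glass mass = 419.7 − 81.78 = 337.9 lb (equal to the oxide-mass sum)
wt % = oxide mass / glass mass × 100

Glass mass = 337.9 lb (batch 419.7 − LOI 81.78).
Composition: SiO2 41.48%, Li2O 12.80%, B2O3 5.022%, Al2O3 9.743%, SrO 9.887%, MgO 21.06%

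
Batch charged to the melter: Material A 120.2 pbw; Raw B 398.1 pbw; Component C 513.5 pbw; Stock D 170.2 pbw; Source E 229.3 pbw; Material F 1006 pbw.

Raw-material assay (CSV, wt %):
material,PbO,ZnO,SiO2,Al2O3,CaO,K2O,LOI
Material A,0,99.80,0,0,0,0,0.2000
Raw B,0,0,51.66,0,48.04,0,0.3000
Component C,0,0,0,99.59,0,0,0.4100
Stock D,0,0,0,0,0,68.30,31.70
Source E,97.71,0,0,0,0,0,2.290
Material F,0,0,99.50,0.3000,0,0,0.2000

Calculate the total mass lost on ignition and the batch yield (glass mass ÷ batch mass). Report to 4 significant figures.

LOI loss = 64.76 pbw; glass = 2373 pbw; yield = 97.34%

The working math runs at exact precision end to end; the intermediate values appear rounded to 4 significant figures alongside each step. Each reported value includes exactly one rounding. All derived quantities (LOI, yield, glass mass, the six compositions, the totals) are rebuilt using the weight values at 2373 pbw of glass at exact precision exactly as shown in either problem or answer.
Each material's LOI contribution:
  Material A: 120.2 × 0.002000 = 0.2404 pbw
  Raw B: 398.1 × 0.003000 = 1.194 pbw
  Component C: 513.5 × 0.004100 = 2.105 pbw
  Stock D: 170.2 × 0.3170 = 53.95 pbw
  Source E: 229.3 × 0.02290 = 5.251 pbw
  Material F: 1006 × 0.002000 = 2.012 pbw
Total LOI = 64.76 pbw
Glass = batch − LOI = 2437 − 64.76 = 2373 pbw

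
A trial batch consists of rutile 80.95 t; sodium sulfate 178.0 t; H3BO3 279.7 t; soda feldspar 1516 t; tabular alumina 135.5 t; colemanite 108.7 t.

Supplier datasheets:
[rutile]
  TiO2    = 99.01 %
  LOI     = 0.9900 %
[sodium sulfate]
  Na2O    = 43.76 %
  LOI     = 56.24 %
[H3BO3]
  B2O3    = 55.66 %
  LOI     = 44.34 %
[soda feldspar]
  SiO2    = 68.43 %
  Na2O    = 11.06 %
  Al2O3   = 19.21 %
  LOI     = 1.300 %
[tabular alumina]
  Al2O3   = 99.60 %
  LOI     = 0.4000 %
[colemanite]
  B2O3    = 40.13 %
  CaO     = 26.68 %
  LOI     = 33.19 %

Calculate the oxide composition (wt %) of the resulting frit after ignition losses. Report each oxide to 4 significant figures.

Every computation carries exact precision in every operation; intermediates appear rounded to four significant digits on the page. Each reported figure takes a single rounding. Derived quantities, which include the six compositions, the yield, the totals, glass mass, LOI, are carried in exact precision, as given in problem or answer, from the batch weights per 2018 t of glass.
Per-oxide mass from batch:
  B2O3: 279.7·0.5566 + 108.7·0.4013 = 199.3 t
  SiO2: 1516·0.6843 = 1037 t
  TiO2: 80.95·0.9901 = 80.15 t
  Na2O: 178.0·0.4376 + 1516·0.1106 = 245.6 t
  Al2O3: 1516·0.1921 + 135.5·0.9960 = 426.2 t
  CaO: 108.7·0.2668 = 29.00 t
LOI: 80.95·0.009900 + 178.0·0.5624 + 279.7·0.4434 + 1516·0.01300 + 135.5·0.004000 + 108.7·0.3319 = 281.3 t
Resulting glass, batch − LOI: 2299 − 281.3 = 2018 t (consistent with Σ oxide mass)
oxide / glass × 100 gives the wt %

Glass mass = 2018 t (batch 2299 − LOI 281.3).
Composition: B2O3 9.878%, SiO2 51.42%, TiO2 3.972%, Na2O 12.17%, Al2O3 21.12%, CaO 1.437%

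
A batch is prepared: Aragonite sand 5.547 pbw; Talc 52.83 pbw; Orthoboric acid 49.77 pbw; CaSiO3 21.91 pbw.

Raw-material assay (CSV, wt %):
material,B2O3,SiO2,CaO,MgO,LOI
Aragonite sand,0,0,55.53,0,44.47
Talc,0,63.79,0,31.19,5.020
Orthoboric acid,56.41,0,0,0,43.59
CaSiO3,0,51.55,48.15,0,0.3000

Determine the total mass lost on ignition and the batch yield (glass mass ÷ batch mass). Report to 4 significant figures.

Every computation maintains full precision in every operation — values along the way appear (rounded to four significant digits) in the working. Every reported result is rounded just once — the derived quantities, including four oxide percentages, totals, yield, glass mass, ignition loss, are computed from the weighed amounts at 103.2 pbw of glass at exact precision, as given in the problem or answer text.
Per-material ignition loss:
  Aragonite sand: 5.547 × 0.4447 = 2.467 pbw
  Talc: 52.83 × 0.05020 = 2.652 pbw
  Orthoboric acid: 49.77 × 0.4359 = 21.69 pbw
  CaSiO3: 21.91 × 0.003000 = 0.06573 pbw
Total LOI = 26.88 pbw
Glass = batch − LOI = 130.1 − 26.88 = 103.2 pbw

LOI loss = 26.88 pbw; glass = 103.2 pbw; yield = 79.33%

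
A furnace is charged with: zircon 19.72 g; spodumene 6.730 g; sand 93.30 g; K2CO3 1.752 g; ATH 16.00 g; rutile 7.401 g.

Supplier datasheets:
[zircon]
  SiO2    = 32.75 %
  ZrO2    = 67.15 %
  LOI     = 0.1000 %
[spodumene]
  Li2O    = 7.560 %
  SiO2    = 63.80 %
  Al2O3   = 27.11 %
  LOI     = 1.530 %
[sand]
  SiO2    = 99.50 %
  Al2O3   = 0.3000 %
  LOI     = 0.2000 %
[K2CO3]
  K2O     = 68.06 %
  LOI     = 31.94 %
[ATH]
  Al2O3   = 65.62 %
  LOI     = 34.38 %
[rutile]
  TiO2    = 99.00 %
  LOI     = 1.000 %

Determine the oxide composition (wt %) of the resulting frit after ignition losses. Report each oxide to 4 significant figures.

Rounding to four significant digits applies to each working value as shown — all internal work holds exact precision from first step to last. Each reported result takes just one rounding. Derived quantities (net glass mass, LOI, the six compositions, yield, the totals) are rebuilt starting from the weights at 138.5 g of glass at exact precision as written in the problem or the answer.
What the batch supplies per oxide:
  Li2O: 6.730·0.07560 = 0.5088 g
  TiO2: 7.401·0.9900 = 7.327 g
  K2O: 1.752·0.6806 = 1.192 g
  SiO2: 19.72·0.3275 + 6.730·0.6380 + 93.30·0.9950 = 103.6 g
  ZrO2: 19.72·0.6715 = 13.24 g
  Al2O3: 6.730·0.2711 + 93.30·0.003000 + 16.00·0.6562 = 12.60 g
LOI: 19.72·0.001000 + 6.730·0.01530 + 93.30·0.002000 + 1.752·0.3194 + 16.00·0.3438 + 7.401·0.01000 = 6.444 g
Glass = total batch minus LOI = 144.9 − 6.444 = 138.5 g (= the summed oxide contributions)
each oxide over glass, ×100, is wt %

Glass mass = 138.5 g (batch 144.9 − LOI 6.444).
Composition: Li2O 0.3675%, TiO2 5.292%, K2O 0.8612%, SiO2 74.81%, ZrO2 9.564%, Al2O3 9.103%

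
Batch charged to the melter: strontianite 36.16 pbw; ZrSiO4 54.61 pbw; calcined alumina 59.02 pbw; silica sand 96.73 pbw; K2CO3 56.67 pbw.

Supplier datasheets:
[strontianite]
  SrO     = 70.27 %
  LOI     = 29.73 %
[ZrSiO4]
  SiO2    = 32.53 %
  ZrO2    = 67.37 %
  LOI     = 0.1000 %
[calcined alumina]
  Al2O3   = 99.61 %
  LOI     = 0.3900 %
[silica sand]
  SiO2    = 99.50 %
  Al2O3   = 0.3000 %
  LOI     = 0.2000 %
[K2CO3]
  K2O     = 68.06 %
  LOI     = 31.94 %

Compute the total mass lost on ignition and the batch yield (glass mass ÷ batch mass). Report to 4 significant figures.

LOI loss = 29.33 pbw; glass = 273.9 pbw; yield = 90.33%

Each numeric step maintains full precision throughout — rounding to four significant digits extends to each working value as displayed. Every reported value includes exactly one rounding — the derived quantities are re-derived starting from the weights on 273.9 pbw of glass at full float precision (ignition loss, the five compositions, glass mass, yield, the totals), precisely as stated by either problem or answer.
Loss on ignition, line by line:
  strontianite: 36.16 × 0.2973 = 10.75 pbw
  ZrSiO4: 54.61 × 0.001000 = 0.05461 pbw
  calcined alumina: 59.02 × 0.003900 = 0.2302 pbw
  silica sand: 96.73 × 0.002000 = 0.1935 pbw
  K2CO3: 56.67 × 0.3194 = 18.10 pbw
Total LOI = 29.33 pbw
Glass = batch − LOI = 303.2 − 29.33 = 273.9 pbw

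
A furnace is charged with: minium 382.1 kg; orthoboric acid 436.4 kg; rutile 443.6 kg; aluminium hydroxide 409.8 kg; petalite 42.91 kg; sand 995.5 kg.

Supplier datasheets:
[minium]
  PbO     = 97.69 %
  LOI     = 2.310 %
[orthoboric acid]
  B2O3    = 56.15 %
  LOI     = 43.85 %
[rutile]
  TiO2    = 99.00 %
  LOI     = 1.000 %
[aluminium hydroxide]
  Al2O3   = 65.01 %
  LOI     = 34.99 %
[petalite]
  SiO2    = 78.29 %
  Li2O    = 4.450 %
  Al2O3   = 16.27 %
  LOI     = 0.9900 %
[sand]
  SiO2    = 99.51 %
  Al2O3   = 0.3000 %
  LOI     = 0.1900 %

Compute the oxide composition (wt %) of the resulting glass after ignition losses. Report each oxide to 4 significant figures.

Glass mass = 2360 kg (batch 2710 − LOI 350.3).
Composition: SiO2 43.40%, Li2O 0.08091%, Al2O3 11.71%, TiO2 18.61%, B2O3 10.38%, PbO 15.82%

Exact precision is maintained from first step to last. In-progress results are printed, rounded to four significant figures, at each printed step — every reported figure includes exactly one rounding — all derived quantities, which include totals, the yield, six oxide percentages, net glass mass, LOI, are rebuilt in exact precision, as given in the problem or the answer, from the batch weights on 2360 kg of glass.
Mass of each oxide from the mix:
  SiO2: 42.91·0.7829 + 995.5·0.9951 = 1024 kg
  Li2O: 42.91·0.04450 = 1.909 kg
  Al2O3: 409.8·0.6501 + 42.91·0.1627 + 995.5·0.003000 = 276.4 kg
  TiO2: 443.6·0.9900 = 439.2 kg
  B2O3: 436.4·0.5615 = 245.0 kg
  PbO: 382.1·0.9769 = 373.3 kg
LOI: 382.1·0.02310 + 436.4·0.4385 + 443.6·0.01000 + 409.8·0.3499 + 42.91·0.009900 + 995.5·0.001900 = 350.3 kg
Net of LOI, the glass mass = 2710 − 350.3 = 2360 kg (= Σ oxide masses)
wt %: oxide over glass, times 100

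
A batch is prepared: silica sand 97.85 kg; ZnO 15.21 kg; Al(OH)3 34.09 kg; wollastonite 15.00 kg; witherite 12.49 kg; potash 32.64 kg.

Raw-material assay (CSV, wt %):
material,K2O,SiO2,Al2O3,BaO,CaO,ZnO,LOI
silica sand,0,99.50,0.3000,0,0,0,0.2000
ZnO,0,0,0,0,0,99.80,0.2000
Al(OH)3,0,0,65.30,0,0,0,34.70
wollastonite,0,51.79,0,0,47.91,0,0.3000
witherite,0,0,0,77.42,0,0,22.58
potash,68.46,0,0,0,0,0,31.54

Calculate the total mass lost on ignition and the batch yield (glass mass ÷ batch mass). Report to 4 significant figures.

LOI loss = 25.22 kg; glass = 182.1 kg; yield = 87.84%

Working values are displayed with 4-significant-digit rounding on the page. All internal work maintains full precision throughout — exactly one rounding goes into every reported number; derived quantities, which include yield, the totals, six oxide percentages, ignition loss, net glass mass, are rebuilt at full precision, as given in the problem or answer text, from the weighed amounts for 182.1 kg of glass.
Material-by-material LOI:
  silica sand: 97.85 × 0.002000 = 0.1957 kg
  ZnO: 15.21 × 0.002000 = 0.03042 kg
  Al(OH)3: 34.09 × 0.3470 = 11.83 kg
  wollastonite: 15.00 × 0.003000 = 0.04500 kg
  witherite: 12.49 × 0.2258 = 2.820 kg
  potash: 32.64 × 0.3154 = 10.29 kg
Total LOI = 25.22 kg
Glass = batch − LOI = 207.3 − 25.22 = 182.1 kg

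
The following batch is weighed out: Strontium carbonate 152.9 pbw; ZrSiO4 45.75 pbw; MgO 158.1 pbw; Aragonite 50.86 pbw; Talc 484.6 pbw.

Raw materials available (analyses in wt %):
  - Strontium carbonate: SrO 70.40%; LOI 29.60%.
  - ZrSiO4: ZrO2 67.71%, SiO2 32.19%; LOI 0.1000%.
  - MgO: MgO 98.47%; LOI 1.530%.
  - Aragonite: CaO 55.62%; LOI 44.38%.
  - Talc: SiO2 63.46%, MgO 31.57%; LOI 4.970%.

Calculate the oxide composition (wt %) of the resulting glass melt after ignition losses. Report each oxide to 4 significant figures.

Glass mass = 797.8 pbw (batch 892.2 − LOI 94.38).
Composition: ZrO2 3.883%, SiO2 40.39%, CaO 3.546%, SrO 13.49%, MgO 38.69%

All arithmetic holds full float precision all the way through — working values are shown, with 4-significant-digit rounding, within the worked lines. Every reported figure carries a single rounding; derived quantities, including yield, LOI, glass mass, totals, the five compositions, are rebuilt using the weight values on 797.8 pbw of glass in exact precision as set out in either problem or answer.
Delivered oxide masses:
  ZrO2: 45.75·0.6771 = 30.98 pbw
  SiO2: 45.75·0.3219 + 484.6·0.6346 = 322.3 pbw
  CaO: 50.86·0.5562 = 28.29 pbw
  SrO: 152.9·0.7040 = 107.6 pbw
  MgO: 158.1·0.9847 + 484.6·0.3157 = 308.7 pbw
LOI: 152.9·0.2960 + 45.75·0.001000 + 158.1·0.01530 + 50.86·0.4438 + 484.6·0.04970 = 94.38 pbw
batch − LOI leaves glass = 892.2 − 94.38 = 797.8 pbw (= Σ oxide masses)
each oxide over glass, ×100, is wt %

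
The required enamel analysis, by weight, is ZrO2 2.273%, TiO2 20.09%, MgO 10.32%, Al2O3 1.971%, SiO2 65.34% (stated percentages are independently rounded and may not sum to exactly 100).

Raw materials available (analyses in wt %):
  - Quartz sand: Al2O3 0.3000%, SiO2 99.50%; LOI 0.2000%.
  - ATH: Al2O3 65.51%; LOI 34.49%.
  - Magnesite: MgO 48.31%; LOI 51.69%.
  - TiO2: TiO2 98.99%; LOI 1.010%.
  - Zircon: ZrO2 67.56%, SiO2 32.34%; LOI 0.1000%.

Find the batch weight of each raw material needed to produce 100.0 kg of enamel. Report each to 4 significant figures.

Batch per 100.0 kg enamel:
  Quartz sand: 64.57 kg
  ATH: 2.713 kg
  Magnesite: 21.36 kg
  TiO2: 20.29 kg
  Zircon: 3.364 kg
Total batch = 112.3 kg; LOI loss = 12.31 kg; yield = 89.03%

Working values appear rounded off to 4 significant digits alongside each step. All internal work runs at full float precision in every operation — exactly one rounding goes into each reported number; the derived quantities (the yield, ignition loss, net glass mass, the totals, five oxide percentages) are computed at exact precision starting from the weights for 100.0 kg of glass as set out in the question or the answer.
Per-oxide target masses for 100.0 kg enamel:
  ZrO2: 2.273% × 100.0 = 2.273 kg
  TiO2: 20.09% × 100.0 = 20.09 kg
  MgO: 10.32% × 100.0 = 10.32 kg
  Al2O3: 1.971% × 100.0 = 1.971 kg
  SiO2: 65.34% × 100.0 = 65.34 kg
Mass-balance tally per oxide working from each reported weight, for the quoted basis mass (delivered sums recover each target modulo rounding of the values):
  ZrO2: 3.364·0.6756 = 2.273 kg (target 2.273 kg)
  TiO2: 20.29·0.9899 = 20.09 kg (target 20.09 kg)
  MgO: 21.36·0.4831 = 10.32 kg (target 10.32 kg)
  Al2O3: 64.57·0.003000 + 2.713·0.6551 = 1.971 kg (target 1.971 kg)
  SiO2: 64.57·0.9950 + 3.364·0.3234 = 65.34 kg (target 65.34 kg)
Glass-mass closure: total batch − LOI = 99.98 kg (oxide target masses add up to 99.99 kg; with the basis standing at 100.0 kg — gaps are rounding artifacts).
Batch grand total — Σ batch = 112.3 kg; ignition loss, Σ(batch × LOI) = 12.31 kg; yield: glass divided by total = 89.03%.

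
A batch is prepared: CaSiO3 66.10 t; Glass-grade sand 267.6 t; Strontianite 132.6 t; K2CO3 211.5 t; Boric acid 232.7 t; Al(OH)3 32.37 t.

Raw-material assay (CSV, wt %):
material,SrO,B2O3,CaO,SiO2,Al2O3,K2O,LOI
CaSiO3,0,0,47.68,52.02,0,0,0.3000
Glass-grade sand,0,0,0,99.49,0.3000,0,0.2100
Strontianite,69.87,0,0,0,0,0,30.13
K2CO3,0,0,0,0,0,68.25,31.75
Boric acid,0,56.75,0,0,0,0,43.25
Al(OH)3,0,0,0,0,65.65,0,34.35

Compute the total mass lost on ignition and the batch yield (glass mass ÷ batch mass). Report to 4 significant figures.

LOI loss = 219.6 t; glass = 723.2 t; yield = 76.71%

The intermediate values are printed rounded off to 4 significant digits as written; every computation keeps exact precision all the way through — each reported result takes just one rounding; all derived quantities, which include yield, the six compositions, net glass mass, the totals, LOI, are rebuilt in full float precision, exactly as printed in the problem or the answer, using the weight values for 723.2 t of glass.
Loss on ignition, line by line:
  CaSiO3: 66.10 × 0.003000 = 0.1983 t
  Glass-grade sand: 267.6 × 0.002100 = 0.5620 t
  Strontianite: 132.6 × 0.3013 = 39.95 t
  K2CO3: 211.5 × 0.3175 = 67.15 t
  Boric acid: 232.7 × 0.4325 = 100.6 t
  Al(OH)3: 32.37 × 0.3435 = 11.12 t
Total LOI = 219.6 t
Glass = batch − LOI = 942.9 − 219.6 = 723.2 t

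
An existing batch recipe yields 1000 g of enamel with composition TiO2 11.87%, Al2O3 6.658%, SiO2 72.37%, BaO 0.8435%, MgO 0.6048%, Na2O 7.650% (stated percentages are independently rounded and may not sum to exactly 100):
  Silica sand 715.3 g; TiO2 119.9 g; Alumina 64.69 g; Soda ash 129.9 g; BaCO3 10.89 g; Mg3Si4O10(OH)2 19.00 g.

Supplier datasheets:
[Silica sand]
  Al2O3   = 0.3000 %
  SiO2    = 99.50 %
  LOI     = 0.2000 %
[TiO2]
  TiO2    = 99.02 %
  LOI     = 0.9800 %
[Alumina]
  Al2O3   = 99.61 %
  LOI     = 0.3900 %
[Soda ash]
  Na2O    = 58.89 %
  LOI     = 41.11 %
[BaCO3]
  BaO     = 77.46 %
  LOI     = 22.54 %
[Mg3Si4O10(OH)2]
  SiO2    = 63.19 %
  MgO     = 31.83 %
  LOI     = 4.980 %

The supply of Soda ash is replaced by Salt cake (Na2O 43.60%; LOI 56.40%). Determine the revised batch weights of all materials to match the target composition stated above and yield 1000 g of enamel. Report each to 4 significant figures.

Each numeric step holds full precision throughout. Working values are shown (rounded to four significant digits) in the working — every reported result includes exactly one rounding; the derived quantities are computed at full precision (the six compositions, yield, the totals, LOI, net glass mass) using the weight values for 1000 g of glass as quoted within problem or answer.
Per-oxide target masses for 1000 g enamel:
  TiO2: 11.87% × 1000 = 118.7 g
  Al2O3: 6.658% × 1000 = 66.58 g
  SiO2: 72.37% × 1000 = 723.7 g
  BaO: 0.8435% × 1000 = 8.435 g
  MgO: 0.6048% × 1000 = 6.048 g
  Na2O: 7.650% × 1000 = 76.50 g
Sums-versus-targets review applying the batch weights above, per the basis as stated (each sum matches its target mass within answer rounding):
  TiO2: 119.9·0.9902 = 118.7 g (target 118.7 g)
  Al2O3: 715.3·0.003000 + 64.69·0.9961 = 66.58 g (target 66.58 g)
  SiO2: 715.3·0.9950 + 19.00·0.6319 = 723.7 g (target 723.7 g)
  BaO: 10.89·0.7746 = 8.435 g (target 8.435 g)
  MgO: 19.00·0.3183 = 6.048 g (target 6.048 g)
  Na2O: 175.5·0.4360 = 76.52 g (target 76.50 g)
Glass-mass closure: whole batch net of LOI = 1000 g (the targets, summed, come to 1000 g; versus the stated basis of 1000 g — rounding explains the deltas).
Batch total: Σ batch = 1105 g; Σ batch·LOI gives LOI loss = 105.2 g; glass ÷ batch gives a yield of 90.48%.

Revised batch per 1000 g enamel:
  Silica sand: 715.3 g
  TiO2: 119.9 g
  Alumina: 64.69 g
  Salt cake: 175.5 g
  BaCO3: 10.89 g
  Mg3Si4O10(OH)2: 19.00 g
Total batch = 1105 g; LOI loss = 105.2 g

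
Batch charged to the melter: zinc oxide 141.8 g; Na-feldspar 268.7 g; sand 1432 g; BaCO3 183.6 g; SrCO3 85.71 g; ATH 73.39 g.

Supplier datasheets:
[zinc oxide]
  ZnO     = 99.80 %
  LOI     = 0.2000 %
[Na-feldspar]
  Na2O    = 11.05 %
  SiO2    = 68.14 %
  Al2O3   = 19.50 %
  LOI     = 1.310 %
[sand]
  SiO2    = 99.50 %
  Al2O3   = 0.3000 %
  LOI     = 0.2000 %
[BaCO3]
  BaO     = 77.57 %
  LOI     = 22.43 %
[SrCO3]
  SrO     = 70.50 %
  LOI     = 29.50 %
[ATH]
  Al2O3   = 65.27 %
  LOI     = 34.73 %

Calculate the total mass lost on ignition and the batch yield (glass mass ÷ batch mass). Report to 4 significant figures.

In-progress results are shown, rounded to four significant figures, within the worked lines. Exact precision is held end to end; a single rounding produces every reported result. Derived quantities are recomputed using the weight values at 2087 g of glass in full float precision (totals, yield, glass mass, six oxide percentages, LOI), exactly as shown in problem or answer.
Ignition loss by material:
  zinc oxide: 141.8 × 0.002000 = 0.2836 g
  Na-feldspar: 268.7 × 0.01310 = 3.520 g
  sand: 1432 × 0.002000 = 2.864 g
  BaCO3: 183.6 × 0.2243 = 41.18 g
  SrCO3: 85.71 × 0.2950 = 25.28 g
  ATH: 73.39 × 0.3473 = 25.49 g
Total LOI = 98.62 g
Glass = batch − LOI = 2185 − 98.62 = 2087 g

LOI loss = 98.62 g; glass = 2087 g; yield = 95.49%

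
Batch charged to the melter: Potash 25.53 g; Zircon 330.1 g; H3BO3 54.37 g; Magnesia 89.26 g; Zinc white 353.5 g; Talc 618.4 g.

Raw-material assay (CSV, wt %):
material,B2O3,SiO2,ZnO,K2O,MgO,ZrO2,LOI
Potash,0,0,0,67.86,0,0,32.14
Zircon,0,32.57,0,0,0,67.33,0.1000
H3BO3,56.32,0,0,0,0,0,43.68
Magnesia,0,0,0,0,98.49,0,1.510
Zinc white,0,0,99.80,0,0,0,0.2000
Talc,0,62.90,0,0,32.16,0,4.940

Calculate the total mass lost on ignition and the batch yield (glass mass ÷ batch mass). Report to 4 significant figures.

LOI loss = 64.89 g; glass = 1406 g; yield = 95.59%

Each numeric step carries full float precision at each step — working values appear, rounded to 4 significant figures, across the worked steps; every reported figure is rounded only once; all derived quantities are re-derived at full precision (glass mass, LOI, the yield, totals, the six compositions) from the batch weights per 1406 g of glass, as given in the problem or the answer.
LOI of each material in turn:
  Potash: 25.53 × 0.3214 = 8.205 g
  Zircon: 330.1 × 0.001000 = 0.3301 g
  H3BO3: 54.37 × 0.4368 = 23.75 g
  Magnesia: 89.26 × 0.01510 = 1.348 g
  Zinc white: 353.5 × 0.002000 = 0.7070 g
  Talc: 618.4 × 0.04940 = 30.55 g
Total LOI = 64.89 g
Glass = batch − LOI = 1471 − 64.89 = 1406 g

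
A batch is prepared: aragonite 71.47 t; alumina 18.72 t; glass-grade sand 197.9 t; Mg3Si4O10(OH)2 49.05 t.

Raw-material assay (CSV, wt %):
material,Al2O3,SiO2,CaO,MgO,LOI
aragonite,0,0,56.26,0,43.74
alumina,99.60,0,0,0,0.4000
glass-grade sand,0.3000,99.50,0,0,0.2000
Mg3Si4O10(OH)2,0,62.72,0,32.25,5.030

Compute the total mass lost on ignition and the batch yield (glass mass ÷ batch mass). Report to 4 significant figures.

Each numeric step holds full float precision through the solve. Rounding to four significant figures governs each intermediate as displayed. Every reported figure undergoes a single rounding. All derived quantities (glass mass, LOI, the totals, the four compositions, the yield) are re-derived in full float precision from the batch weights on 302.9 t of glass as they appear in the problem or the answer.
Material-by-material LOI:
  aragonite: 71.47 × 0.4374 = 31.26 t
  alumina: 18.72 × 0.004000 = 0.07488 t
  glass-grade sand: 197.9 × 0.002000 = 0.3958 t
  Mg3Si4O10(OH)2: 49.05 × 0.05030 = 2.467 t
Total LOI = 34.20 t
Glass = batch − LOI = 337.1 − 34.20 = 302.9 t

LOI loss = 34.20 t; glass = 302.9 t; yield = 89.86%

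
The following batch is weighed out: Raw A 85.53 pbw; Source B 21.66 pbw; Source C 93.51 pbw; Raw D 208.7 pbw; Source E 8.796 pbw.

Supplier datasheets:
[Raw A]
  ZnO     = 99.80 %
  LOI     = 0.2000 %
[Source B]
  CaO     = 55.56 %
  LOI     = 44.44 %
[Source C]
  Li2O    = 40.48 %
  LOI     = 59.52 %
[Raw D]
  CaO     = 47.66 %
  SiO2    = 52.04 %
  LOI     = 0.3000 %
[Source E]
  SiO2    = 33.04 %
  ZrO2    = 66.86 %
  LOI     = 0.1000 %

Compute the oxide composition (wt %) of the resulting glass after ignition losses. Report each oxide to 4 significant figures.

Glass mass = 352.1 pbw (batch 418.2 − LOI 66.09).
Composition: CaO 31.67%, Li2O 10.75%, ZnO 24.24%, SiO2 31.67%, ZrO2 1.670%

Each numeric step keeps full precision all the way through — rounding to four significant figures governs every working value as displayed; exactly one rounding is applied to every reported number; the derived quantities, including the totals, the yield, the five compositions, LOI, net glass mass, are re-derived from the batch weights on 352.1 pbw of glass in full precision, exactly as shown in question or answer.
Oxide masses out of the charge:
  CaO: 21.66·0.5556 + 208.7·0.4766 = 111.5 pbw
  Li2O: 93.51·0.4048 = 37.85 pbw
  ZnO: 85.53·0.9980 = 85.36 pbw
  SiO2: 208.7·0.5204 + 8.796·0.3304 = 111.5 pbw
  ZrO2: 8.796·0.6686 = 5.881 pbw
LOI: 85.53·0.002000 + 21.66·0.4444 + 93.51·0.5952 + 208.7·0.003000 + 8.796·0.001000 = 66.09 pbw
batch − LOI leaves glass = 418.2 − 66.09 = 352.1 pbw (the oxide masses sum to this)
each oxide over glass, ×100, is wt %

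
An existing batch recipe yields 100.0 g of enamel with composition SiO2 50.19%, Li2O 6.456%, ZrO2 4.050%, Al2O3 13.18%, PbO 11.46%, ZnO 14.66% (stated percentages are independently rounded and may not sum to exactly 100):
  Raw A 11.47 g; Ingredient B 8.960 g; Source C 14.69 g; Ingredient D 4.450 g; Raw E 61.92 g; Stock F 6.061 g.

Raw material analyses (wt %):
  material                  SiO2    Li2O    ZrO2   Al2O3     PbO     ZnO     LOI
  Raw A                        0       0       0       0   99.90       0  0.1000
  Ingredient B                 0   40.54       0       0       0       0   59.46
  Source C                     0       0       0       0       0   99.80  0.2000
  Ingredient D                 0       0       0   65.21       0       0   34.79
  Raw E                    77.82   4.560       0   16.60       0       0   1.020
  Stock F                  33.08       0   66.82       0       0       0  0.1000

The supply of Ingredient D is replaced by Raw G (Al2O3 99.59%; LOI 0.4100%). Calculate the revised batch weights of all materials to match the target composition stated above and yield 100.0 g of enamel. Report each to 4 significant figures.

Intermediates are displayed rounded to four significant digits between the steps. All internal work keeps full float precision at every stage. Each reported number is rounded a single time — all derived quantities (the totals, yield, glass mass, the six compositions, ignition loss) are computed at full float precision starting from the weights at 100.0 g of glass precisely as stated by either problem or answer.
Target masses of each oxide per 100.0 g enamel:
  SiO2: 50.19% × 100.0 = 50.19 g
  Li2O: 6.456% × 100.0 = 6.456 g
  ZrO2: 4.050% × 100.0 = 4.050 g
  Al2O3: 13.18% × 100.0 = 13.18 g
  PbO: 11.46% × 100.0 = 11.46 g
  ZnO: 14.66% × 100.0 = 14.66 g
Oxide-by-oxide audit using the reported weights, at the basis given (summed amounts equal target values modulo rounding of the values):
  SiO2: 61.92·0.7782 + 6.061·0.3308 = 50.19 g (target 50.19 g)
  Li2O: 8.960·0.4054 + 61.92·0.04560 = 6.456 g (target 6.456 g)
  ZrO2: 6.061·0.6682 = 4.050 g (target 4.050 g)
  Al2O3: 2.913·0.9959 + 61.92·0.1660 = 13.18 g (target 13.18 g)
  PbO: 11.47·0.9990 = 11.46 g (target 11.46 g)
  ZnO: 14.69·0.9980 = 14.66 g (target 14.66 g)
Glass-mass sanity pass: net batch after ignition = 100.0 g (the Σ of target masses is 100.0 g; versus the stated basis of 100.0 g — any gap is answer rounding).
Whole-batch sum: Σ batch = 106.0 g; LOI removed, Σ of batch·LOI: 6.018 g; yield: glass divided by total = 94.32%.

Revised batch per 100.0 g enamel:
  Raw A: 11.47 g
  Ingredient B: 8.960 g
  Source C: 14.69 g
  Raw G: 2.913 g
  Raw E: 61.92 g
  Stock F: 6.061 g
Total batch = 106.0 g; LOI loss = 6.018 g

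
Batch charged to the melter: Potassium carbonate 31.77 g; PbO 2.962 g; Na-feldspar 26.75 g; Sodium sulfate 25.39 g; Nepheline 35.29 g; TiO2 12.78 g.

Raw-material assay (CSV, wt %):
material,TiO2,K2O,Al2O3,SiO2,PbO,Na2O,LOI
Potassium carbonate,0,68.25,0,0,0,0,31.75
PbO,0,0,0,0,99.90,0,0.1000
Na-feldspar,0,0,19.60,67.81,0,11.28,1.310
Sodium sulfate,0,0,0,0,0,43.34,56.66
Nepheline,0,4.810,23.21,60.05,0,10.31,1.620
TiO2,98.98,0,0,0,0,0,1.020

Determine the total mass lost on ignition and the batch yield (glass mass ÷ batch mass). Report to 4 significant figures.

The whole derivation runs at full precision through the solve; the intermediate values are printed rounded to four significant figures at each printed step — a single rounding completes every reported result; the derived quantities (ignition loss, the totals, glass mass, yield, the six compositions) are recomputed in full float precision from the weighed amounts for 109.4 g of glass as written in problem or answer.
Each material's LOI contribution:
  Potassium carbonate: 31.77 × 0.3175 = 10.09 g
  PbO: 2.962 × 0.001000 = 0.002962 g
  Na-feldspar: 26.75 × 0.01310 = 0.3504 g
  Sodium sulfate: 25.39 × 0.5666 = 14.39 g
  Nepheline: 35.29 × 0.01620 = 0.5717 g
  TiO2: 12.78 × 0.01020 = 0.1304 g
Total LOI = 25.53 g
Glass = batch − LOI = 134.9 − 25.53 = 109.4 g

LOI loss = 25.53 g; glass = 109.4 g; yield = 81.08%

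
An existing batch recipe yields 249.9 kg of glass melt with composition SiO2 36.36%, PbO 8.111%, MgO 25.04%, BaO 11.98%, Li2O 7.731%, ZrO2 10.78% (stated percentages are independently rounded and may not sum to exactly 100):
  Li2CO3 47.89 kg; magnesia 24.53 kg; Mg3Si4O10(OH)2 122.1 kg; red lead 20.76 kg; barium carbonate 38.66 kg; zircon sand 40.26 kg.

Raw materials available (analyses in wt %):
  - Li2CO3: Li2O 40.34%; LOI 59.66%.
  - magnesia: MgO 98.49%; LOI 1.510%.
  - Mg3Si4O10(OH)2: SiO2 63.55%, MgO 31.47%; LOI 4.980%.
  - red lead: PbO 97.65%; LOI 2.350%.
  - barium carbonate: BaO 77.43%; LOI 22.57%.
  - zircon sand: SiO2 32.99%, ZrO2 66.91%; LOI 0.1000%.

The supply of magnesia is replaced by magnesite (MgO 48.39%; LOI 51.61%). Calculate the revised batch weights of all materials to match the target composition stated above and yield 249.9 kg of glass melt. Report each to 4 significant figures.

Revised batch per 249.9 kg glass melt:
  Li2CO3: 47.89 kg
  magnesite: 49.92 kg
  Mg3Si4O10(OH)2: 122.1 kg
  red lead: 20.76 kg
  barium carbonate: 38.66 kg
  zircon sand: 40.26 kg
Total batch = 319.6 kg; LOI loss = 69.67 kg

All arithmetic holds exact precision at all times. The intermediate values are shown with 4-significant-digit rounding between the steps — each reported result is rounded a single time; derived quantities, including ignition loss, yield, totals, net glass mass, the six compositions, are carried starting from the weights at 249.9 kg of glass at exact precision exactly as printed in problem or answer.
The oxide mass targets at 249.9 kg glass melt:
  SiO2: 36.36% × 249.9 = 90.86 kg
  PbO: 8.111% × 249.9 = 20.27 kg
  MgO: 25.04% × 249.9 = 62.57 kg
  BaO: 11.98% × 249.9 = 29.94 kg
  Li2O: 7.731% × 249.9 = 19.32 kg
  ZrO2: 10.78% × 249.9 = 26.94 kg
Mass-balance tally per oxide applying the batch weights above, at the basis given (sums match the target masses given rounding of the digits):
  SiO2: 122.1·0.6355 + 40.26·0.3299 = 90.88 kg (target 90.86 kg)
  PbO: 20.76·0.9765 = 20.27 kg (target 20.27 kg)
  MgO: 49.92·0.4839 + 122.1·0.3147 = 62.58 kg (target 62.57 kg)
  BaO: 38.66·0.7743 = 29.93 kg (target 29.94 kg)
  Li2O: 47.89·0.4034 = 19.32 kg (target 19.32 kg)
  ZrO2: 40.26·0.6691 = 26.94 kg (target 26.94 kg)
Glass-mass closure: Σ batch − LOI loss = 249.9 kg (targets for the oxides total 249.9 kg; stated basis 249.9 kg — any gap is answer rounding).
Total batch = Σ batch = 319.6 kg; LOI removed, Σ of batch·LOI: 69.67 kg; yield, glass over the total, = 78.20%.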